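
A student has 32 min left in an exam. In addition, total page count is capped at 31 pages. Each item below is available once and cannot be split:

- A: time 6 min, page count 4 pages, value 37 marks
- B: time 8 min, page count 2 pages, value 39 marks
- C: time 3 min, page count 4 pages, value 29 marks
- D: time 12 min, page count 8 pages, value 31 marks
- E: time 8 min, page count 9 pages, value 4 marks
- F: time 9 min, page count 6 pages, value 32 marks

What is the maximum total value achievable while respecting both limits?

137 marks

Feasible sets respecting both limits:
- A+B+C+F: time 26, page count 16, value 137
- A+B+C+D: time 29, page count 18, value 136
- B+C+D+F: time 32, page count 20, value 131
- A+C+D+F: time 30, page count 22, value 129
Best: 137 marks.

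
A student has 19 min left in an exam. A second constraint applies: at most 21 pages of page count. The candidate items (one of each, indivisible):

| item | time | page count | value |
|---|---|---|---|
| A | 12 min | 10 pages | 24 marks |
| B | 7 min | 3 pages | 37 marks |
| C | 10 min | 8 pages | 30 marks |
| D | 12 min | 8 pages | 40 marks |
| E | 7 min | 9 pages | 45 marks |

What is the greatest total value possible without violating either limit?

Feasible sets respecting both limits:
- D+E: time 19, page count 17, value 85
- B+E: time 14, page count 12, value 82
- B+D: time 19, page count 11, value 77
Best: 85 marks.

85 marks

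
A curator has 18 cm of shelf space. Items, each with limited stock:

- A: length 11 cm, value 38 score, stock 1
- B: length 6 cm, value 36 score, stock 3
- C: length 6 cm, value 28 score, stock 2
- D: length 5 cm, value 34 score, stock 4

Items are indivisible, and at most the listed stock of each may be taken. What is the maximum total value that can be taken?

Best selections within length 18 and stock limits:
- 3×B: length 18, value 108
- 2×B + 1×D: length 17, value 106
Best: 108 score.

108 score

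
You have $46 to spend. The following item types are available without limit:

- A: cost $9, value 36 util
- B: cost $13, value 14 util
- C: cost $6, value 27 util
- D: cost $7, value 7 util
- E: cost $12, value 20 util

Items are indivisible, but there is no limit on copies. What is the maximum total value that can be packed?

198 util

Best value-per-unit is C at 27/6; filling with it alone gives 7×27 = 189.
Optimal mix: 1×A + 6×C → cost 45, value 198.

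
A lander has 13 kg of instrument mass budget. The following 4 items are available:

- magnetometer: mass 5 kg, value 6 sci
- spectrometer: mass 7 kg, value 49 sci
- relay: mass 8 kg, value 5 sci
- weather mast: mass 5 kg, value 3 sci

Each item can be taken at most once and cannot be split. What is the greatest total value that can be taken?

55 sci

Check high-value combinations within 13 kg:
- magnetometer+spectrometer: mass 5+7=12, value 6+49=55
- spectrometer+weather mast: mass 7+5=12, value 49+3=52
- spectrometer: mass 7, value 49
- magnetometer+relay: mass 5+8=13, value 6+5=11
- magnetometer+weather mast: mass 5+5=10, value 6+3=9
Best: 55 sci.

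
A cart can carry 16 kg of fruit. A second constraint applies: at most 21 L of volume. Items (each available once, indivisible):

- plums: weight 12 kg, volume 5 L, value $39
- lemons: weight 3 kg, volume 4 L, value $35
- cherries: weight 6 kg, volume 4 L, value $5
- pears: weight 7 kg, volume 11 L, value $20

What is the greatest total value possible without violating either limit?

Feasible sets respecting both limits:
- plums+lemons: weight 15, volume 9, value 74
- lemons+cherries+pears: weight 16, volume 19, value 60
- lemons+pears: weight 10, volume 15, value 55
- lemons+cherries: weight 9, volume 8, value 40
Best: $74.

$74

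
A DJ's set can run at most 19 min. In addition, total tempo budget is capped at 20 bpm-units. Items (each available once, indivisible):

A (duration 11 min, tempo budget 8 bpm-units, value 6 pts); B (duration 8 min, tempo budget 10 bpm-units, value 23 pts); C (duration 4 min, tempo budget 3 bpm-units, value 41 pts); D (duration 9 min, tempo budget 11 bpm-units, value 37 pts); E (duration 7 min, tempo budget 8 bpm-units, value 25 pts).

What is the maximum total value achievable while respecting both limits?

78 pts

Feasible sets respecting both limits:
- C+D: duration 13, tempo budget 14, value 78
- C+E: duration 11, tempo budget 11, value 66
- B+C: duration 12, tempo budget 13, value 64
Best: 78 pts.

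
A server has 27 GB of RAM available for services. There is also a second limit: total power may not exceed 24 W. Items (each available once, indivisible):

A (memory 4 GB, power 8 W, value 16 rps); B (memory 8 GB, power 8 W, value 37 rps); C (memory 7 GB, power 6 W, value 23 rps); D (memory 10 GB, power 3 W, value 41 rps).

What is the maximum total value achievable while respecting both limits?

Feasible sets respecting both limits:
- B+C+D: memory 25, power 17, value 101
- A+B+D: memory 22, power 19, value 94
- A+C+D: memory 21, power 17, value 80
Best: 101 rps.

101 rps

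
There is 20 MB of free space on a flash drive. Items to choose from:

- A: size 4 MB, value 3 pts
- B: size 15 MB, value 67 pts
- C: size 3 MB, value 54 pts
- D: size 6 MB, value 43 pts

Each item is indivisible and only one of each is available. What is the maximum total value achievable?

This is a 0/1 knapsack; check combinations near the capacity.
- B+C: size 15+3=18, value 67+54=121
- A+C+D: size 4+3+6=13, value 3+54+43=100
- C+D: size 3+6=9, value 54+43=97
- A+B: size 4+15=19, value 3+67=70
Best: 121 pts.

121 pts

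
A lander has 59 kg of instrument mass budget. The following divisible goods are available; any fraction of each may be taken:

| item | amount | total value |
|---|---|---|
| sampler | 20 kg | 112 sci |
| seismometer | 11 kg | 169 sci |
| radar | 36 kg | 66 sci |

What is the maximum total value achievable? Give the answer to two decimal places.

Take in order of value per unit:
- seismometer (169/11 per unit): all 11 → value 169, running total 169.00
- sampler (112/20 per unit): all 20 → value 112, running total 281.00
- radar (66/36 per unit): 28 of 36 → value 28×66/36 = 51.3333, running total 332.33
Total 332.33.

332.33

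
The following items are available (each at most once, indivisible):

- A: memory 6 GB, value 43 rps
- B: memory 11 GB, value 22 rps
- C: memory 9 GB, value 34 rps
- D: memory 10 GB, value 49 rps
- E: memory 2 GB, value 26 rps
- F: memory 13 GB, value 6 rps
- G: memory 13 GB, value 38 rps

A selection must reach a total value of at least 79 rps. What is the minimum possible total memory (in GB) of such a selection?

16

Subsets with value ≥ 79, sorted by total memory:
- A+D: memory 16, value 92
- A+C+E: memory 17, value 103
- A+D+E: memory 18, value 118
Minimum memory: 16 GB.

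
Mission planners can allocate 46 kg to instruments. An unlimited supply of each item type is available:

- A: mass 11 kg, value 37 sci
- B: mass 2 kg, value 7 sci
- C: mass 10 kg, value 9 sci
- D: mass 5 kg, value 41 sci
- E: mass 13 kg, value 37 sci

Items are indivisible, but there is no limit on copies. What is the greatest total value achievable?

Best value-per-unit is D at 41/5, and filling with it alone uses mass 9×5=45. No mix of the others beats 9×41 = 369.

369 sci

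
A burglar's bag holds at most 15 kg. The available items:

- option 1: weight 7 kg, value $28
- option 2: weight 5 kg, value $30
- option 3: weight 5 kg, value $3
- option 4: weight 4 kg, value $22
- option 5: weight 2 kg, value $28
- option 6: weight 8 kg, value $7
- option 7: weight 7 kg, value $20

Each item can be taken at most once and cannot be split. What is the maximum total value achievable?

$86

Check high-value combinations within 15 kg:
- option 1+option 2+option 5: weight 7+5+2=14, value 28+30+28=86
- option 2+option 4+option 5: weight 5+4+2=11, value 30+22+28=80
- option 1+option 4+option 5: weight 7+4+2=13, value 28+22+28=78
- option 2+option 5+option 7: weight 5+2+7=14, value 30+28+20=78
Best: $86.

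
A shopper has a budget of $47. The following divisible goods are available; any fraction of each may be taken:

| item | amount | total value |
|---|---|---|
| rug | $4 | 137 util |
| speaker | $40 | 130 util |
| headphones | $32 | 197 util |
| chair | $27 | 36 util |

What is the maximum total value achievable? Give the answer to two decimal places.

369.75

Take in order of value per unit:
- rug (137/4 per unit): all 4 → value 137, running total 137.00
- headphones (197/32 per unit): all 32 → value 197, running total 334.00
- speaker (130/40 per unit): 11 of 40 → value 11×130/40 = 35.7500, running total 369.75
Total 369.75.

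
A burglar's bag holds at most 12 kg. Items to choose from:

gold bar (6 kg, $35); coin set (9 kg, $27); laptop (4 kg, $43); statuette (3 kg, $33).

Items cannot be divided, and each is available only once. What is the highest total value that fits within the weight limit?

Check high-value combinations within 12 kg:
- gold bar+laptop: weight 6+4=10, value 35+43=78
- laptop+statuette: weight 4+3=7, value 43+33=76
- gold bar+statuette: weight 6+3=9, value 35+33=68
Best: $78.

$78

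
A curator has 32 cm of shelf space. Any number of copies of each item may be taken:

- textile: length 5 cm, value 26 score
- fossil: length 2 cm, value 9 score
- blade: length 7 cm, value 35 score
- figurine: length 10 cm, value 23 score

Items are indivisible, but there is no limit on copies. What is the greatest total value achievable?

165 score

Best value-per-unit is textile at 26/5; filling with it alone gives 6×26 = 156.
Optimal mix: 6×textile + 1×fossil → length 32, value 165.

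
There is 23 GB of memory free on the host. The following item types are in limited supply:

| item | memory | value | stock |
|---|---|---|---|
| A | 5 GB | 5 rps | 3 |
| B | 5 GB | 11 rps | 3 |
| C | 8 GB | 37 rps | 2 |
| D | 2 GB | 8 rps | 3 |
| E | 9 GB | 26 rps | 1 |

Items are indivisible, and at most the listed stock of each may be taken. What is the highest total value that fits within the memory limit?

98 rps

Best selections within memory 23 and stock limits:
- 2×C + 3×D: memory 22, value 98
- 1×B + 2×C + 1×D: memory 23, value 93
- 2×C + 2×D: memory 20, value 90
- 1×C + 3×D + 1×E: memory 23, value 87
Best: 98 rps.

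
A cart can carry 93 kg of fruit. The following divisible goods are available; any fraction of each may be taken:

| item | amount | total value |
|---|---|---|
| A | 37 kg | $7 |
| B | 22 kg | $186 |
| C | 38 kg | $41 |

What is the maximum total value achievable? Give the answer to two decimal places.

233.24

Take in order of value per unit:
- B (186/22 per unit): all 22 → value 186, running total 186.00
- C (41/38 per unit): all 38 → value 41, running total 227.00
- A (7/37 per unit): 33 of 37 → value 33×7/37 = 6.2432, running total 233.24
Total 233.24.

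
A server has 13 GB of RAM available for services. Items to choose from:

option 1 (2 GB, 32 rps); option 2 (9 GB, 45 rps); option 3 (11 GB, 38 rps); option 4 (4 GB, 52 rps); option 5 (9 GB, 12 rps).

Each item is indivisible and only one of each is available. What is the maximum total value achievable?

Check high-value combinations within 13 GB:
- option 2+option 4: memory 9+4=13, value 45+52=97
- option 1+option 4: memory 2+4=6, value 32+52=84
- option 1+option 2: memory 2+9=11, value 32+45=77
- option 1+option 3: memory 2+11=13, value 32+38=70
Best: 97 rps.

97 rps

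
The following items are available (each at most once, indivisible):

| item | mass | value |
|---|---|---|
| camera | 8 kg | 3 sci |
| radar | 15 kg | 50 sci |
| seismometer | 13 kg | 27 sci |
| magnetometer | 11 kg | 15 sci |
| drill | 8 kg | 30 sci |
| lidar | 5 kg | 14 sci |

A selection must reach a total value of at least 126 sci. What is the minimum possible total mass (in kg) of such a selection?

Subsets with value ≥ 126, sorted by total mass:
- radar+seismometer+magnetometer+drill+lidar: mass 52, value 136
- camera+radar+seismometer+magnetometer+drill+lidar: mass 60, value 139
Minimum mass: 52 kg.

52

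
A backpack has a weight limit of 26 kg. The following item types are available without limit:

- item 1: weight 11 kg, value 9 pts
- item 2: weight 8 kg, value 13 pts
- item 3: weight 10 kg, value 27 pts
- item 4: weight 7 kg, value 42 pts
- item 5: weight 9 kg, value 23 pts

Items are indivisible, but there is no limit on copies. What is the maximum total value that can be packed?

Best value-per-unit is item 4 at 42/7, and filling with it alone uses weight 3×7=21. No mix of the others beats 3×42 = 126.

126 pts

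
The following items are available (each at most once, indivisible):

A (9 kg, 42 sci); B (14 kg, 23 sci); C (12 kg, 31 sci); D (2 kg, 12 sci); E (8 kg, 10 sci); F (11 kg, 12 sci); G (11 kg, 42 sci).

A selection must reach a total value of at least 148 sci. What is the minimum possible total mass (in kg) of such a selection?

48

Subsets with value ≥ 148, sorted by total mass:
- A+B+C+D+G: mass 48, value 150
- A+C+D+E+F+G: mass 53, value 149
- A+B+C+E+G: mass 54, value 148
Minimum mass: 48 kg.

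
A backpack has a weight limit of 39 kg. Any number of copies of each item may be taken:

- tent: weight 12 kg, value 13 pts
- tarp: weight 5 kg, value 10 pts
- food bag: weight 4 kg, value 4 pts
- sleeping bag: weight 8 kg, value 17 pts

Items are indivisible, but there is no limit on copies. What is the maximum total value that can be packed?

81 pts

Best value-per-unit is sleeping bag at 17/8; filling with it alone gives 4×17 = 68.
Optimal mix: 3×tarp + 3×sleeping bag → weight 39, value 81.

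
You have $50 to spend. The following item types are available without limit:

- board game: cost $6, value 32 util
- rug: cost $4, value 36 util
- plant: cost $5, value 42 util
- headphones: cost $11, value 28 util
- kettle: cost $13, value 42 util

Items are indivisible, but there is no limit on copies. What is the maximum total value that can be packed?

444 util

Best value-per-unit is rug at 36/4; filling with it alone gives 12×36 = 432.
Optimal mix: 10×rug + 2×plant → cost 50, value 444.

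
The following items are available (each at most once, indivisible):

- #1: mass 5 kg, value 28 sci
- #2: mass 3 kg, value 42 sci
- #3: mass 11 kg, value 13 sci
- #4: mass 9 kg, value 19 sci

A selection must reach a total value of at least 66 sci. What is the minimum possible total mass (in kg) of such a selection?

Subsets with value ≥ 66, sorted by total mass:
- #1+#2: mass 8, value 70
- #1+#2+#4: mass 17, value 89
- #1+#2+#3: mass 19, value 83
- #2+#3+#4: mass 23, value 74
Minimum mass: 8 kg.

8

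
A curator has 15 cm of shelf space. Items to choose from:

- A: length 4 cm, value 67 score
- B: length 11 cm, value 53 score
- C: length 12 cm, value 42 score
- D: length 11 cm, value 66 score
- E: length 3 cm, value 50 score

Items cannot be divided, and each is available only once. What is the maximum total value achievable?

133 score

Check high-value combinations within 15 cm:
- A+D: length 4+11=15, value 67+66=133
- A+B: length 4+11=15, value 67+53=120
- A+E: length 4+3=7, value 67+50=117
- D+E: length 11+3=14, value 66+50=116
- B+E: length 11+3=14, value 53+50=103
Best: 133 score.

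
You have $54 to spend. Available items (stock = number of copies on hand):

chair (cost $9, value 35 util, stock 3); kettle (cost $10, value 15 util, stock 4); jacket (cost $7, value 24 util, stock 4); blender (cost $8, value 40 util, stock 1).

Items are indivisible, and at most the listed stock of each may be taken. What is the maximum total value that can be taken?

206 util

Top feasible selections:
- 2×chair + 4×jacket + 1×blender: cost 54, value 206
- 3×chair + 2×jacket + 1×blender: cost 49, value 193
- 3×chair + 1×kettle + 1×jacket + 1×blender: cost 52, value 184
Best: 206 util.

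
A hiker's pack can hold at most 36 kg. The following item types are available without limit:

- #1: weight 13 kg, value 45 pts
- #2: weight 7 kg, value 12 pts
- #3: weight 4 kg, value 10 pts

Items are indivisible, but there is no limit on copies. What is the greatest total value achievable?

Best value-per-unit is #1 at 45/13; filling with it alone gives 2×45 = 90.
Optimal mix: 2×#1 + 2×#3 → weight 34, value 110.

110 pts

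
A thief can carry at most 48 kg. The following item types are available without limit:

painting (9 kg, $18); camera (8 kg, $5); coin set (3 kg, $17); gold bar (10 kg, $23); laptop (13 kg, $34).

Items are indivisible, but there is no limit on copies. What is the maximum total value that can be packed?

Best value-per-unit is coin set at 17/3, and filling with it alone uses weight 16×3=48. No mix of the others beats 16×17 = 272.

$272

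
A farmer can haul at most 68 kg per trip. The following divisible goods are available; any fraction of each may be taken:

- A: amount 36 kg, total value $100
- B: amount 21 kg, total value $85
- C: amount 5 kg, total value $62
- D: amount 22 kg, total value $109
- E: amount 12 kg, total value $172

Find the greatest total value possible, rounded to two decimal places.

Take in order of value per unit:
- E (172/12 per unit): all 12 → value 172, running total 172.00
- C (62/5 per unit): all 5 → value 62, running total 234.00
- D (109/22 per unit): all 22 → value 109, running total 343.00
- B (85/21 per unit): all 21 → value 85, running total 428.00
- A (100/36 per unit): 8 of 36 → value 8×100/36 = 22.2222, running total 450.22
Total 450.22.

450.22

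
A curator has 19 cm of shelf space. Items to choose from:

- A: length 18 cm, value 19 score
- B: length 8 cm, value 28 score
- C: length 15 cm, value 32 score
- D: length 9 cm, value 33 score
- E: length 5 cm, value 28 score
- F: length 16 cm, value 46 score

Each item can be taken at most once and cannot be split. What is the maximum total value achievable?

61 score

This is a 0/1 knapsack; check combinations near the capacity.
- D+E: length 9+5=14, value 33+28=61
- B+D: length 8+9=17, value 28+33=61
- B+E: length 8+5=13, value 28+28=56
- F: length 16, value 46
Best: 61 score.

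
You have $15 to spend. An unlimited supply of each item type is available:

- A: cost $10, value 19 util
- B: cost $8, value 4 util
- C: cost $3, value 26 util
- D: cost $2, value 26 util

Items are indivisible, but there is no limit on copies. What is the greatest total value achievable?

182 util

Best value-per-unit is D at 26/2; filling with it alone gives 7×26 = 182.
Optimal mix: 1×C + 6×D → cost 15, value 182.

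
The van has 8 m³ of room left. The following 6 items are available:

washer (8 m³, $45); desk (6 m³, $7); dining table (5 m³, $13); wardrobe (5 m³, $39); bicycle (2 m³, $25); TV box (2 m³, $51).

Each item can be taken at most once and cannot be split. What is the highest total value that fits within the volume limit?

Check high-value combinations within 8 m³:
- wardrobe+TV box: volume 5+2=7, value 39+51=90
- bicycle+TV box: volume 2+2=4, value 25+51=76
- wardrobe+bicycle: volume 5+2=7, value 39+25=64
- dining table+TV box: volume 5+2=7, value 13+51=64
- desk+TV box: volume 6+2=8, value 7+51=58
Best: $90.

$90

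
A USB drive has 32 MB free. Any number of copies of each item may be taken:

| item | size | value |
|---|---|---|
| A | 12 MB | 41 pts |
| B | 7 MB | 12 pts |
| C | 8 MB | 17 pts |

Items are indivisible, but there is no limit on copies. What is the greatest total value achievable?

Best value-per-unit is A at 41/12; filling with it alone gives 2×41 = 82.
Optimal mix: 2×A + 1×C → size 32, value 99.

99 pts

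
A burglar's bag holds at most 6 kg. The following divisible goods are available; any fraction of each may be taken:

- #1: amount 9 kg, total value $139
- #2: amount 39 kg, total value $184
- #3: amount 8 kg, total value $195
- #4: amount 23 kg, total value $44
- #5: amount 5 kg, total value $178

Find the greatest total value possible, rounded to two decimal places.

202.38

Take in order of value per unit:
- #5 (178/5 per unit): all 5 → value 178, running total 178.00
- #3 (195/8 per unit): 1 of 8 → value 1×195/8 = 24.3750, running total 202.38
Total 202.38.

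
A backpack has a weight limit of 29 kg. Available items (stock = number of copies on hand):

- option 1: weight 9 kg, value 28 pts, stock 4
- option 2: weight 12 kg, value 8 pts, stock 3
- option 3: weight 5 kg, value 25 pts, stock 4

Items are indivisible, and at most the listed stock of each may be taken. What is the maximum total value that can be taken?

Best selections within weight 29 and stock limits:
- 1×option 1 + 4×option 3: weight 29, value 128
- 2×option 1 + 2×option 3: weight 28, value 106
- 1×option 1 + 3×option 3: weight 24, value 103
- 4×option 3: weight 20, value 100
Best: 128 pts.

128 pts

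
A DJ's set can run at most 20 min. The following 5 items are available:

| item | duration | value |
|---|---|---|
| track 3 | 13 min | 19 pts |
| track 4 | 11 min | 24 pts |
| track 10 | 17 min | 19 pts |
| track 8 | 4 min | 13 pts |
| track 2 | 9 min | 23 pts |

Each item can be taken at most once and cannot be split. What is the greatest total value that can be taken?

47 pts

This is a 0/1 knapsack; check combinations near the capacity.
- track 4+track 2: duration 11+9=20, value 24+23=47
- track 4+track 8: duration 11+4=15, value 24+13=37
- track 8+track 2: duration 4+9=13, value 13+23=36
- track 3+track 8: duration 13+4=17, value 19+13=32
Best: 47 pts.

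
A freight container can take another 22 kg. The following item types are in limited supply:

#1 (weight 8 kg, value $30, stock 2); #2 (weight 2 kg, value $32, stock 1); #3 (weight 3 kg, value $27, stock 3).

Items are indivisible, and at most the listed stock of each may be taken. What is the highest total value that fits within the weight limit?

Best selections within weight 22 and stock limits:
- 1×#1 + 1×#2 + 3×#3: weight 19, value 143
- 2×#1 + 1×#2 + 1×#3: weight 21, value 119
- 1×#1 + 1×#2 + 2×#3: weight 16, value 116
Best: $143.

$143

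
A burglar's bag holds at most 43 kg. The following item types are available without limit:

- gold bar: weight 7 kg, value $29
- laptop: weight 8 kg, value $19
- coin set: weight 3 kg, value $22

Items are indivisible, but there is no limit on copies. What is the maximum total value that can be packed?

$308

Best value-per-unit is coin set at 22/3, and filling with it alone uses weight 14×3=42. No mix of the others beats 14×22 = 308.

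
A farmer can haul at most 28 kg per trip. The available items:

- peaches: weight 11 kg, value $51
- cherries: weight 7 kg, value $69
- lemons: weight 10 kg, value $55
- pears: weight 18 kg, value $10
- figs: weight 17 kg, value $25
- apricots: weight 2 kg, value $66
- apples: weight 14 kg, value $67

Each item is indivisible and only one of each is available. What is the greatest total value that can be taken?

$202

Check high-value combinations within 28 kg:
- cherries+apricots+apples: weight 7+2+14=23, value 69+66+67=202
- cherries+lemons+apricots: weight 7+10+2=19, value 69+55+66=190
- lemons+apricots+apples: weight 10+2+14=26, value 55+66+67=188
- peaches+cherries+apricots: weight 11+7+2=20, value 51+69+66=186
Best: $202.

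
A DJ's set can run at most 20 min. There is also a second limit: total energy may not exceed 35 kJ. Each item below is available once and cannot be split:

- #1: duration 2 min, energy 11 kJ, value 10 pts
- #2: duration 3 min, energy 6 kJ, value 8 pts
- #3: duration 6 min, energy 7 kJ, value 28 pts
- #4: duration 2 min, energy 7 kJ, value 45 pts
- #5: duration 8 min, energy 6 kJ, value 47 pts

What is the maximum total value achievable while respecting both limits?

Feasible sets respecting both limits:
- #1+#3+#4+#5: duration 18, energy 31, value 130
- #2+#3+#4+#5: duration 19, energy 26, value 128
- #3+#4+#5: duration 16, energy 20, value 120
- #1+#2+#4+#5: duration 15, energy 30, value 110
Best: 130 pts.

130 pts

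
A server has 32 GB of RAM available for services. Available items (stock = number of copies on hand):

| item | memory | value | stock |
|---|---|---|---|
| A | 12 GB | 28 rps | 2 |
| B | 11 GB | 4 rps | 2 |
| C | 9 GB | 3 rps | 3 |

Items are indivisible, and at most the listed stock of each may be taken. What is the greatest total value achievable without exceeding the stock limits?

Top feasible selections:
- 2×A: memory 24, value 56
- 1×A + 1×B + 1×C: memory 32, value 35
- 1×A + 2×C: memory 30, value 34
Best: 56 rps.

56 rps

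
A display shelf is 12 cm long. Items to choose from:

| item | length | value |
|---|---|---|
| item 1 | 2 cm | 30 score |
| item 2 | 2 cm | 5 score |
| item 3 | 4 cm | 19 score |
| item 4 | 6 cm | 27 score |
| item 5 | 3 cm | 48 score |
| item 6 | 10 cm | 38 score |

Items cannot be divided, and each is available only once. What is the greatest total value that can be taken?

105 score

Check high-value combinations within 12 cm:
- item 1+item 4+item 5: length 2+6+3=11, value 30+27+48=105
- item 1+item 2+item 3+item 5: length 2+2+4+3=11, value 30+5+19+48=102
- item 1+item 3+item 5: length 2+4+3=9, value 30+19+48=97
Best: 105 score.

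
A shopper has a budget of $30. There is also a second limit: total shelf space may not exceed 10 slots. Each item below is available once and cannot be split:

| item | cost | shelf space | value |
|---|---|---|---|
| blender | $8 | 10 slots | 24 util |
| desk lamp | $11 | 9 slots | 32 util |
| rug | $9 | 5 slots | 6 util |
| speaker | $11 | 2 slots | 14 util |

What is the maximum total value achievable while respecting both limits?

Feasible sets respecting both limits:
- desk lamp: cost 11, shelf space 9, value 32
- blender: cost 8, shelf space 10, value 24
- rug+speaker: cost 20, shelf space 7, value 20
Best: 32 util.

32 util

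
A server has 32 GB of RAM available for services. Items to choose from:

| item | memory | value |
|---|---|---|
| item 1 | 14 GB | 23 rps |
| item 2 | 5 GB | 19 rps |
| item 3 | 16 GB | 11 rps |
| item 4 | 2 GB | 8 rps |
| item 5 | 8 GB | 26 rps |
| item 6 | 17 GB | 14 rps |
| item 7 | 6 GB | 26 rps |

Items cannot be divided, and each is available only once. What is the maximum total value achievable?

Check high-value combinations within 32 GB:
- item 1+item 4+item 5+item 7: memory 14+2+8+6=30, value 23+8+26+26=83
- item 2+item 4+item 5+item 7: memory 5+2+8+6=21, value 19+8+26+26=79
- item 1+item 2+item 4+item 7: memory 14+5+2+6=27, value 23+19+8+26=76
- item 1+item 2+item 4+item 5: memory 14+5+2+8=29, value 23+19+8+26=76
- item 1+item 5+item 7: memory 14+8+6=28, value 23+26+26=75
Best: 83 rps.

83 rps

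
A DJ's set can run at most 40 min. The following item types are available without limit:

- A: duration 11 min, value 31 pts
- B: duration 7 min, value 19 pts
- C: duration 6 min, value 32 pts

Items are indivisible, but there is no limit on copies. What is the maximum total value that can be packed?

192 pts

Best value-per-unit is C at 32/6, and filling with it alone uses duration 6×6=36. No mix of the others beats 6×32 = 192.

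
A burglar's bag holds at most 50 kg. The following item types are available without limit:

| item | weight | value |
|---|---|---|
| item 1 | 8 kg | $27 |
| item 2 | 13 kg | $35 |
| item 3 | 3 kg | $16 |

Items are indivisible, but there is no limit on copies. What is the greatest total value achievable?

$256

Best value-per-unit is item 3 at 16/3, and filling with it alone uses weight 16×3=48. No mix of the others beats 16×16 = 256.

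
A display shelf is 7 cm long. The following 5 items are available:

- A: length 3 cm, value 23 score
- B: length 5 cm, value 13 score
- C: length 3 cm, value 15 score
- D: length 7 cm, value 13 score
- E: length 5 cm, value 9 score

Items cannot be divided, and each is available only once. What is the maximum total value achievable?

Check high-value combinations within 7 cm:
- A+C: length 3+3=6, value 23+15=38
- A: length 3, value 23
- C: length 3, value 15
- B: length 5, value 13
Best: 38 score.

38 score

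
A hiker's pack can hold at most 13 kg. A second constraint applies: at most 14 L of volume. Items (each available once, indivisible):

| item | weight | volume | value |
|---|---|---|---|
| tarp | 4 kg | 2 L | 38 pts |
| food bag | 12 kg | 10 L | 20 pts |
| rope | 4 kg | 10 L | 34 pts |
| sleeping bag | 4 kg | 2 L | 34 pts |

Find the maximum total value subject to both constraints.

106 pts

Feasible sets respecting both limits:
- tarp+rope+sleeping bag: weight 12, volume 14, value 106
- tarp+rope: weight 8, volume 12, value 72
- tarp+sleeping bag: weight 8, volume 4, value 72
- rope+sleeping bag: weight 8, volume 12, value 68
Best: 106 pts.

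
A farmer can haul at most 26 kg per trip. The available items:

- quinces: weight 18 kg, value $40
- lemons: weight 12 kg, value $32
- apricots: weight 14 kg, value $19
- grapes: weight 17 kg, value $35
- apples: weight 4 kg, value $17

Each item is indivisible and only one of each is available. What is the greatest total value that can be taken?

This is a 0/1 knapsack; check combinations near the capacity.
- quinces+apples: weight 18+4=22, value 40+17=57
- grapes+apples: weight 17+4=21, value 35+17=52
- lemons+apricots: weight 12+14=26, value 32+19=51
Best: $57.

$57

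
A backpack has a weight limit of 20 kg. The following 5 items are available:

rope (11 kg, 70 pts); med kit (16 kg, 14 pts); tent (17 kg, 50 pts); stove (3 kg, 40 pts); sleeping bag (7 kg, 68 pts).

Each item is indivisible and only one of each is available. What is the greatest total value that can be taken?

138 pts

Check high-value combinations within 20 kg:
- rope+sleeping bag: weight 11+7=18, value 70+68=138
- rope+stove: weight 11+3=14, value 70+40=110
- stove+sleeping bag: weight 3+7=10, value 40+68=108
Best: 138 pts.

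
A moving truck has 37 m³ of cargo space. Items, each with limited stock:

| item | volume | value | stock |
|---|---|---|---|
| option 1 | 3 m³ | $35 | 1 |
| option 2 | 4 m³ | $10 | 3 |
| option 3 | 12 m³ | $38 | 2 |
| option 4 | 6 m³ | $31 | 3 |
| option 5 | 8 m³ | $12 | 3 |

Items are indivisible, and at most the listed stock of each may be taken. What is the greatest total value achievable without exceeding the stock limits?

Best selections within volume 37 and stock limits:
- 1×option 1 + 1×option 2 + 1×option 3 + 3×option 4: volume 37, value 176
- 1×option 1 + 1×option 3 + 3×option 4: volume 33, value 166
Best: $176.

$176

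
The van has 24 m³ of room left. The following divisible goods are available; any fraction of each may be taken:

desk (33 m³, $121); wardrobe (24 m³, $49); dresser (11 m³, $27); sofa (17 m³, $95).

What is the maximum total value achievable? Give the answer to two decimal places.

Take in order of value per unit:
- sofa (95/17 per unit): all 17 → value 95, running total 95.00
- desk (121/33 per unit): 7 of 33 → value 7×121/33 = 25.6667, running total 120.67
Total 120.67.

120.67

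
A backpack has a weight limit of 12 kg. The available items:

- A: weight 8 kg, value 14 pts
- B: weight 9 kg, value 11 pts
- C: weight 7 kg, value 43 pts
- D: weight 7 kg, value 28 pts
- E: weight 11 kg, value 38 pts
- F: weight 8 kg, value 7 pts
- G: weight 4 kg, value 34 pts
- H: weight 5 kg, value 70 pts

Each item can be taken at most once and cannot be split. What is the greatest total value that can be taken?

113 pts

This is a 0/1 knapsack; check combinations near the capacity.
- C+H: weight 7+5=12, value 43+70=113
- G+H: weight 4+5=9, value 34+70=104
- D+H: weight 7+5=12, value 28+70=98
- C+G: weight 7+4=11, value 43+34=77
Best: 113 pts.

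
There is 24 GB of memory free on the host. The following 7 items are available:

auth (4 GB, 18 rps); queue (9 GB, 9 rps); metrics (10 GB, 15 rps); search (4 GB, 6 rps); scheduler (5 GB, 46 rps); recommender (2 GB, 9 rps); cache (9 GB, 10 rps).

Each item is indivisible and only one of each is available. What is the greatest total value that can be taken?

Check high-value combinations within 24 GB:
- auth+search+scheduler+recommender+cache: memory 4+4+5+2+9=24, value 18+6+46+9+10=89
- auth+metrics+scheduler+recommender: memory 4+10+5+2=21, value 18+15+46+9=88
- auth+queue+search+scheduler+recommender: memory 4+9+4+5+2=24, value 18+9+6+46+9=88
- auth+metrics+search+scheduler: memory 4+10+4+5=23, value 18+15+6+46=85
Best: 89 rps.

89 rps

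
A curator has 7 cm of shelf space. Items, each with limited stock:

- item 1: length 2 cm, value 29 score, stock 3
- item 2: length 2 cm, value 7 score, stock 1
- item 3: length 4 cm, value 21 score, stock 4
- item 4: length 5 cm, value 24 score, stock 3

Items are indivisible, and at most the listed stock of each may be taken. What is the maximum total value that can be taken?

87 score

Best selections within length 7 and stock limits:
- 3×item 1: length 6, value 87
- 2×item 1 + 1×item 2: length 6, value 65
- 2×item 1: length 4, value 58
Best: 87 score.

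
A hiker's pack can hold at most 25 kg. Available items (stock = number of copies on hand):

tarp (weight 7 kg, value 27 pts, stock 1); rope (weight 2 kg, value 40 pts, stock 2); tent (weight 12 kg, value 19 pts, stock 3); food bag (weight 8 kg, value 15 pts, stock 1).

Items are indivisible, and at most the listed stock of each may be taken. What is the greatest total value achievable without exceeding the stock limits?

126 pts

Top feasible selections:
- 1×tarp + 2×rope + 1×tent: weight 23, value 126
- 1×tarp + 2×rope + 1×food bag: weight 19, value 122
- 2×rope + 1×tent + 1×food bag: weight 24, value 114
Best: 126 pts.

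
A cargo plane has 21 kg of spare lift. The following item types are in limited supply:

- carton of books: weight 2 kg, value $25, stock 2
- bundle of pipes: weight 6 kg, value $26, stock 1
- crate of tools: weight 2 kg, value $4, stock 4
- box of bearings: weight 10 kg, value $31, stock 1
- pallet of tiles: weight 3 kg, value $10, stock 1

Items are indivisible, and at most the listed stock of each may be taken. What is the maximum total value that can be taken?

Best selections within weight 21 and stock limits:
- 2×carton of books + 1×bundle of pipes + 1×box of bearings: weight 20, value 107
- 2×carton of books + 1×bundle of pipes + 4×crate of tools + 1×pallet of tiles: weight 21, value 102
Best: $107.

$107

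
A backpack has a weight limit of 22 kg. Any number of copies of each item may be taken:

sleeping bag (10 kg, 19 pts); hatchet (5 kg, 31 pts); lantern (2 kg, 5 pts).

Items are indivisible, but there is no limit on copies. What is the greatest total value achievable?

Best value-per-unit is hatchet at 31/5; filling with it alone gives 4×31 = 124.
Optimal mix: 4×hatchet + 1×lantern → weight 22, value 129.

129 pts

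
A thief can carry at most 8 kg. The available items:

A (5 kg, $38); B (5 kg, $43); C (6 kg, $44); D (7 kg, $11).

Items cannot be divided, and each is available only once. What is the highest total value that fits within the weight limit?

Check high-value combinations within 8 kg:
- C: weight 6, value 44
- B: weight 5, value 43
- A: weight 5, value 38
- D: weight 7, value 11
Best: $44.

$44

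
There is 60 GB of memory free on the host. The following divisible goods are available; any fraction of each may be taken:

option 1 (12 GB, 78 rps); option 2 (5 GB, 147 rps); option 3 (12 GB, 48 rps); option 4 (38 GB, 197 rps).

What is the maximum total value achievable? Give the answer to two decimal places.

442.00

Take in order of value per unit:
- option 2 (147/5 per unit): all 5 → value 147, running total 147.00
- option 1 (78/12 per unit): all 12 → value 78, running total 225.00
- option 4 (197/38 per unit): all 38 → value 197, running total 422.00
- option 3 (48/12 per unit): 5 of 12 → value 5×48/12 = 20.0000, running total 442.00
Total 442.00.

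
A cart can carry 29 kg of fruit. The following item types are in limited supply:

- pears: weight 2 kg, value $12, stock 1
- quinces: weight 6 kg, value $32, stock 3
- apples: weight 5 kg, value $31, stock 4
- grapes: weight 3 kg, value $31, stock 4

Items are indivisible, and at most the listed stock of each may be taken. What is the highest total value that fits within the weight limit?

$229

Top feasible selections:
- 1×pears + 3×apples + 4×grapes: weight 29, value 229
- 2×quinces + 1×apples + 4×grapes: weight 29, value 219
- 1×quinces + 2×apples + 4×grapes: weight 28, value 218
- 3×apples + 4×grapes: weight 27, value 217
Best: $229.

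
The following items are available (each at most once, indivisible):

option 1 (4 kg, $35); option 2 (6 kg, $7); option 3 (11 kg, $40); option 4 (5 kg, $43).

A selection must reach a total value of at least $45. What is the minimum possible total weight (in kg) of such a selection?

9

Subsets with value ≥ 45, sorted by total weight:
- option 1+option 4: weight 9, value 78
- option 2+option 4: weight 11, value 50
Minimum weight: 9 kg.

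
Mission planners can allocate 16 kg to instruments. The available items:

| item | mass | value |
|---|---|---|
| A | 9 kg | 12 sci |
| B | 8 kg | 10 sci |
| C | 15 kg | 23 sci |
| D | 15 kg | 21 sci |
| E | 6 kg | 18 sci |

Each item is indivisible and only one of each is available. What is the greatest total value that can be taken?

30 sci

Check high-value combinations within 16 kg:
- A+E: mass 9+6=15, value 12+18=30
- B+E: mass 8+6=14, value 10+18=28
- C: mass 15, value 23
- D: mass 15, value 21
- E: mass 6, value 18
Best: 30 sci.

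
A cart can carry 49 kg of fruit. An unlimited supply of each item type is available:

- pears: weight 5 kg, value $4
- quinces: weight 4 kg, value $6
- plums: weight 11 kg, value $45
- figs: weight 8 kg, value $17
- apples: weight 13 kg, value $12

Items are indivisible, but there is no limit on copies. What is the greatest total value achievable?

$186

Best value-per-unit is plums at 45/11; filling with it alone gives 4×45 = 180.
Optimal mix: 1×quinces + 4×plums → weight 48, value 186.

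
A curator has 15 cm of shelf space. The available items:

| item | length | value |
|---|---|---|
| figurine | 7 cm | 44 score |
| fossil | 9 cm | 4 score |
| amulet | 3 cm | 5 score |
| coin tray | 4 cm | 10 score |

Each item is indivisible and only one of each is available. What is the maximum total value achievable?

Check high-value combinations within 15 cm:
- figurine+amulet+coin tray: length 7+3+4=14, value 44+5+10=59
- figurine+coin tray: length 7+4=11, value 44+10=54
- figurine+amulet: length 7+3=10, value 44+5=49
- figurine: length 7, value 44
- amulet+coin tray: length 3+4=7, value 5+10=15
Best: 59 score.

59 score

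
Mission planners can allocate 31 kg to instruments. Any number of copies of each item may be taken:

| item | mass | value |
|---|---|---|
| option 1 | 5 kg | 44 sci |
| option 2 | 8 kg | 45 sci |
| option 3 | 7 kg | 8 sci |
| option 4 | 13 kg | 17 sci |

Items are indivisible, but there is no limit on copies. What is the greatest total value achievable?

264 sci

Best value-per-unit is option 1 at 44/5, and filling with it alone uses mass 6×5=30. No mix of the others beats 6×44 = 264.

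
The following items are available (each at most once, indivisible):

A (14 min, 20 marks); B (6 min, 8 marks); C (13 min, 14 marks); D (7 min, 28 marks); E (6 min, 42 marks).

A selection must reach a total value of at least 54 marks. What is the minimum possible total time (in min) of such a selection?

Subsets with value ≥ 54, sorted by total time:
- D+E: time 13, value 70
- B+D+E: time 19, value 78
- C+E: time 19, value 56
Minimum time: 13 min.

13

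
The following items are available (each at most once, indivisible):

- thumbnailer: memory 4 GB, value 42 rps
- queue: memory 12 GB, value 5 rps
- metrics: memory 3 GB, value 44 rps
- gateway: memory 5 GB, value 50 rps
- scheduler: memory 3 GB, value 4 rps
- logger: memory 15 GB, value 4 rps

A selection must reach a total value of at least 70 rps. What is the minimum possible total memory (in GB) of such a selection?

7

Subsets with value ≥ 70, sorted by total memory:
- thumbnailer+metrics: memory 7, value 86
- metrics+gateway: memory 8, value 94
- thumbnailer+gateway: memory 9, value 92
Minimum memory: 7 GB.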